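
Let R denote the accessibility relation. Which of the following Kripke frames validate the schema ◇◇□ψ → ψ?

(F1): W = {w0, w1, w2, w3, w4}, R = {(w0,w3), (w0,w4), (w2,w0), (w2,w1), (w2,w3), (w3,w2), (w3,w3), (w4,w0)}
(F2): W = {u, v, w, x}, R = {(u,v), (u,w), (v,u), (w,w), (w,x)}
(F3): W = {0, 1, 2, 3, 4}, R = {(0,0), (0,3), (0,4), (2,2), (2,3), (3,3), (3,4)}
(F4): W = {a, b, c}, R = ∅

(F4)

Frame correspondent (Sahlqvist): ∀x ∀y (xR²y → ∃w (yRw ∧ x = w)) — i.e. a generalized confluence (Geach) condition.
(F1): fails — w0R²w0 but no w with w0Rw and w0=w.
(F2): fails — uR²u but no t with uRt and u=t.
(F3): fails — 0R²3 but no w with 3Rw and 0=w.
(F4): holds.
Valid on: (F4).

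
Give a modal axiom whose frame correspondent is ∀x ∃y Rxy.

This is seriality; the standard corresponding axiom is D: □p → ◇p.
Suppose □p→◇p is valid. At any x set V(p)=W. Then □p at x, so ◇p at x, so x has a successor.

□p → ◇p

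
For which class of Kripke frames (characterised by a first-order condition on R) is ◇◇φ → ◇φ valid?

Replacing φ by ¬φ and contraposing gives the equivalent schema □φ → □□φ.
Suppose □φ→□□φ is valid. Take Rxy, Ryz and set V(φ)={w : Rxw}. Then □φ at x, so □□φ at x, so □φ at y, so φ at z, i.e. Rxz.
Conversely, any frame satisfying ∀x ∀y ∀z (Rxy ∧ Ryz → Rxz) validates the schema.
Frame condition: ∀x ∀y ∀z (Rxy ∧ Ryz → Rxz).

transitivity: ∀x ∀y ∀z (Rxy ∧ Ryz → Rxz)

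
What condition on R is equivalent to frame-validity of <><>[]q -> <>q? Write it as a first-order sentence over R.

forall x forall y (x R^2 y -> exists w (yRw & xRw))

This is a Sahlqvist (Geach-type) schema ◇^2□^1q → □^0◇^1q.
Minimal-valuation argument: fix x; take any y with xR^2y and any z with xR^0z. Set V(q) to the set of worlds R-reachable from y in exactly 1 step. Then □^1q holds at y, so the antecedent holds at x; validity forces ◇^1q at z, giving a w with zR^1w and yR^1w.
First-order correspondent: forall x forall y (x R^2 y -> exists w (yRw & xRw)).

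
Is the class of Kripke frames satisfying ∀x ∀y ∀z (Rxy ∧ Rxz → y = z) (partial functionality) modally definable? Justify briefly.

The condition is partial functionality. A defining modal formula is ◇p → □p.
Suppose ◇p→□p is valid. Take Rxy, Rxz and set V(p)={y}. Then ◇p at x, so □p at x, so p at z, i.e. z=y.

Yes — defined by ◇p → □p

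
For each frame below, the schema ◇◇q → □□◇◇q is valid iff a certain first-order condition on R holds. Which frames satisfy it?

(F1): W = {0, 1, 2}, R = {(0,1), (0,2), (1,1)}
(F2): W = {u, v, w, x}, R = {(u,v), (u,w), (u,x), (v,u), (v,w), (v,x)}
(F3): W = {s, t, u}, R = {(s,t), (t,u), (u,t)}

The schema corresponds to a generalized confluence (Geach) condition: ∀x ∀y ∀z ((xR²y ∧ xR²z) → ∃w (y = w ∧ zR²w)).
(F1): condition met.
(F2): fails — uR²u, uR²w but no t with u=t and wR²t.
(F3): condition met.
Valid on: (F1), (F3).

(F1), (F3)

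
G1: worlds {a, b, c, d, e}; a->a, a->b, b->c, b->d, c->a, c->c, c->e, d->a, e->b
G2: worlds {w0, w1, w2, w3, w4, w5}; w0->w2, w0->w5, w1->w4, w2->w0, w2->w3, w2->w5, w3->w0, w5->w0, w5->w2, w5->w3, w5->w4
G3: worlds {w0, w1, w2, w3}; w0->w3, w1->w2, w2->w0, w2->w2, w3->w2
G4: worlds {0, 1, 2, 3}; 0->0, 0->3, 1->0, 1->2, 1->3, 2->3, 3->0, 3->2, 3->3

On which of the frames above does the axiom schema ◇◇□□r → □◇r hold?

G4

The schema corresponds to a generalized confluence (Geach) condition: ∀x ∀y ∀z ((xR²y ∧ xRz) → ∃w (yR²w ∧ zRw)).
G1: fails — aR²d, aRb but no w with dR²w and bRw.
G2: fails — w0R²w4, w0Rw2 but no w with w4R²w and w2Rw.
G3: fails — w2R²w0, w2Rw0 but no w with w0R²w and w0Rw.
G4: satisfies the condition.
Valid on: G4.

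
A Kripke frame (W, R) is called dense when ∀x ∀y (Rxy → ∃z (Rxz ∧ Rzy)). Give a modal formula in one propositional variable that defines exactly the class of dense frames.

This is density; the standard corresponding axiom is C4: □□ψ → □ψ.
Suppose □□ψ→□ψ is valid. Take Rxy and set V(ψ)={w : xR²w}. Then □□ψ at x, so □ψ at x, so ψ at y, i.e. ∃z(Rxz∧Rzy).

□□ψ → □ψ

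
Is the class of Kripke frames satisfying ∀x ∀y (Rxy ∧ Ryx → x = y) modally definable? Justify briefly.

No

Any modally definable frame class is closed under surjective bounded morphisms.
The 6-cycle (worlds 0,1,2,3,4,5 with 0→1→2→3→4→5→0) is antisymmetric. Sending even-indexed worlds to s and odd-indexed worlds to t is a surjective bounded morphism onto the two-world frame with s↔t, which is not antisymmetric.
So no modal formula (or set of formulas) defines exactly the antisymmetric frames.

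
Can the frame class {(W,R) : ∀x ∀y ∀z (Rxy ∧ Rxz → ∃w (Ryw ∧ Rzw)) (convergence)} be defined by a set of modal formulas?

Yes — defined by ◇□p → □◇p

The condition is convergence. A defining modal formula is ◇□p → □◇p.
Suppose ◇□p→□◇p is valid. Take Rxy, Rxz and set V(p)={w : Ryw}. Then □p at y so ◇□p at x, so □◇p at x, so ◇p at z, giving w with Rzw and Ryw.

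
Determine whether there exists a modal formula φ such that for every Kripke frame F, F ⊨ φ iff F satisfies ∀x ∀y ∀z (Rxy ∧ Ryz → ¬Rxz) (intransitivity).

Any modally definable frame class is closed under surjective bounded morphisms.
The 3-cycle (worlds w0,w1,w2 with w0→w1→w2→w0) is intransitive. Mapping every world to a single reflexive point • is a surjective bounded morphism; the reflexive point is not intransitive (R••∧R•• but R••).
Hence intransitivity is not modally definable.

No — not modally definable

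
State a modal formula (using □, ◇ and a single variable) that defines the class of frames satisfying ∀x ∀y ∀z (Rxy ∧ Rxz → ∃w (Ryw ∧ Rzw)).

This is convergence; the standard corresponding axiom is .2: ◇□s → □◇s.
Suppose ◇□s→□◇s is valid. Take Rxy, Rxz and set V(s)={w : Ryw}. Then □s at y so ◇□s at x, so □◇s at x, so ◇s at z, giving w with Rzw and Ryw.

◇□s → □◇s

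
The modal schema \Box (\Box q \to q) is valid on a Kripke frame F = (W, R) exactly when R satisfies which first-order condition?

shift-reflexivity

Suppose □(□q→q) is valid. Take Rxy and set V(q)={w : Ryw}. Then at y, □q holds; since □(□q→q) at x, □q→q at y, so q at y, i.e. Ryy.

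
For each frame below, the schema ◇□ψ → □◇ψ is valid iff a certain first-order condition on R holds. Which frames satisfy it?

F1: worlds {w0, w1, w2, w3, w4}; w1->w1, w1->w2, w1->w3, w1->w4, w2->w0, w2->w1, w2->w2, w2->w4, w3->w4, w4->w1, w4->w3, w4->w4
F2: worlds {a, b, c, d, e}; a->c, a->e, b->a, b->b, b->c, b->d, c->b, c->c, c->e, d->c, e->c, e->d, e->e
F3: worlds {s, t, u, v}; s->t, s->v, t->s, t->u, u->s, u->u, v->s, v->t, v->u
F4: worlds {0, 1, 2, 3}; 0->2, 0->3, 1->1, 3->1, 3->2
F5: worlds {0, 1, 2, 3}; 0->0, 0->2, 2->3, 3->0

Frame correspondent (Sahlqvist): ∀x ∀y ∀z (Rxy ∧ Rxz → ∃w (Ryw ∧ Rzw)) — i.e. convergence.
F1: fails — Rw2w4 and Rw2w0 but w4 and w0 have no common successor.
F2: ✓.
F3: fails — Rts and Rtu but s and u have no common successor.
F4: fails — R02 and R02 but 2 and 2 have no common successor.
F5: fails — R00 and R02 but 0 and 2 have no common successor.

F2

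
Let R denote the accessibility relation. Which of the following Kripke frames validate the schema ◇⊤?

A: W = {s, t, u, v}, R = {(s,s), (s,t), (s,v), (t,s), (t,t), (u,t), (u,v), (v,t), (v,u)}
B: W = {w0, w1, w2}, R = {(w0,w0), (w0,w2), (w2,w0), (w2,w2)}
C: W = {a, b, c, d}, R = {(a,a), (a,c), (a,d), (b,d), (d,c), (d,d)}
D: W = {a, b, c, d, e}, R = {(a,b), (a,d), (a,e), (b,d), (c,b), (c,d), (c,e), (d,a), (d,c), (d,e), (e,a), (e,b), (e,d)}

A, D

Frame correspondent (Sahlqvist): ∀x ∃y Rxy — i.e. seriality.
A: condition met.
B: fails — world w1 has no successor.
C: fails — world c has no successor.
D: condition met.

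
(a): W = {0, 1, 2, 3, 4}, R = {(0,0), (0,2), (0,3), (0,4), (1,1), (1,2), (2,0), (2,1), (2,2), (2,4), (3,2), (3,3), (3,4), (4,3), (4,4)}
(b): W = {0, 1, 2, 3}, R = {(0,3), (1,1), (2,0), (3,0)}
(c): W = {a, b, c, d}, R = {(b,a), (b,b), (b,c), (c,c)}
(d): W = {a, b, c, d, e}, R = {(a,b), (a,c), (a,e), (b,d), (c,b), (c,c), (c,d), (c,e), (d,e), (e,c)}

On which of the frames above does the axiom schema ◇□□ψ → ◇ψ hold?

This is the axiom for a generalized confluence (Geach) condition; its first-order frame correspondent is ∀x ∀y (xRy → ∃w (yR²w ∧ xRw)).
(a): condition met.
(b): condition met.
(c): fails — bRa but no w with aR²w and bRw.
(d): fails — bRd but no w with dR²w and bRw.

(a), (b)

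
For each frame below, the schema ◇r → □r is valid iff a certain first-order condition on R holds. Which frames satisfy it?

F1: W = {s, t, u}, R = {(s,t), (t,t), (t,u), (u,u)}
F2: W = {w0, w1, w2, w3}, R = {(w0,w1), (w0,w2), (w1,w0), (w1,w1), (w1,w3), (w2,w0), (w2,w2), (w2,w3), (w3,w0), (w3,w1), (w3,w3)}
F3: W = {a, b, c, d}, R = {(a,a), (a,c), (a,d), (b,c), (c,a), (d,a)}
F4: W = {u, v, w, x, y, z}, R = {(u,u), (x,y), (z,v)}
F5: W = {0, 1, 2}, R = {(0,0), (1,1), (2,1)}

The schema corresponds to partial functionality: ∀x ∀y ∀z (Rxy ∧ Rxz → y = z).
F1: fails — t sees both t and u.
F2: fails — w0 sees both w1 and w2.
F3: fails — a sees both a and c.
F4: ✓.
F5: ✓.
Valid on: F4, F5.

F4, F5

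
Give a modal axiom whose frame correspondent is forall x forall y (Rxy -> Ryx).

ψ → □◇ψ

A defining formula is ψ → □◇ψ (the B axiom).
Suppose ψ→□◇ψ is valid. Take Rxy and set V(ψ)={x}. Then ψ at x, so □◇ψ at x, so ◇ψ at y, so some z with Ryz has ψ; z=x, i.e. Ryx.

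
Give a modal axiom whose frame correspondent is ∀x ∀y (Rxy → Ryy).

The condition is shift-reflexivity. The T□ schema □(□ψ → ψ) defines it.
Suppose □(□ψ→ψ) is valid. Take Rxy and set V(ψ)={w : Ryw}. Then at y, □ψ holds; since □(□ψ→ψ) at x, □ψ→ψ at y, so ψ at y, i.e. Ryy.

□(□ψ → ψ)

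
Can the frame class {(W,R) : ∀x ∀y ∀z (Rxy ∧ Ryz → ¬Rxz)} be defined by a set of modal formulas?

Any modally definable frame class is closed under surjective bounded morphisms.
The 5-cycle (worlds a,b,c,d,e with a→b→c→d→e→a) is intransitive. Mapping every world to a single reflexive point • is a surjective bounded morphism; the reflexive point is not intransitive (R••∧R•• but R••).
So the class is not modally definable.

Not definable by any modal formula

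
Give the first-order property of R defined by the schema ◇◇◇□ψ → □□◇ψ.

∀x ∀y ∀z ((xR³y ∧ xR²z) → ∃w (yRw ∧ zRw))

This is a Sahlqvist (Geach-type) schema ◇^3□^1ψ → □^2◇^1ψ.
Minimal-valuation argument: fix x; take any y with xR^3y and any z with xR^2z. Set V(ψ) to the set of worlds R-reachable from y in exactly 1 step. Then □^1ψ holds at y, so the antecedent holds at x; validity forces ◇^1ψ at z, giving a w with zR^1w and yR^1w.
First-order correspondent: ∀x ∀y ∀z ((xR³y ∧ xR²z) → ∃w (yRw ∧ zRw)).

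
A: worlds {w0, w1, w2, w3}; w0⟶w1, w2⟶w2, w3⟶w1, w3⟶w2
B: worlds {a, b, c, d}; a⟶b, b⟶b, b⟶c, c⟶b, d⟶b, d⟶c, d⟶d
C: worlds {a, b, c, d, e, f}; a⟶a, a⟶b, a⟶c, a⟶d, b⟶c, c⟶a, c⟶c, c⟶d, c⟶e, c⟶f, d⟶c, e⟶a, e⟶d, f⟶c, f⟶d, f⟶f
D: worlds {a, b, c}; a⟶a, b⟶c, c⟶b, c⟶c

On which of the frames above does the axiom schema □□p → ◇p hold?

B, C, D

Frame correspondent (Sahlqvist): ∀x ∃w (xR²w ∧ xRw) — i.e. a generalized confluence (Geach) condition.
A: fails — at w0 but no w with w0R²w and w0Rw.
B: condition met.
C: condition met.
D: condition met.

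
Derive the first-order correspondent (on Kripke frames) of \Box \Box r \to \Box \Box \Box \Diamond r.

\forall x \forall z (x R^3 z \to \exists w (x R^2 w \wedge zRw))

This is a Sahlqvist (Geach-type) schema ◇^0□^2r → □^3◇^1r.
First-order correspondent: \forall x \forall z (x R^3 z \to \exists w (x R^2 w \wedge zRw)).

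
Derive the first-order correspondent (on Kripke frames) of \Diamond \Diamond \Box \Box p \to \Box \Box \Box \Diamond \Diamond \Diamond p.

\forall x \forall y \forall z ((x R^2 y \wedge x R^3 z) \to \exists w (y R^2 w \wedge z R^3 w))

This is a Sahlqvist (Geach-type) schema ◇^2□^2p → □^3◇^3p.
First-order correspondent: \forall x \forall y \forall z ((x R^2 y \wedge x R^3 z) \to \exists w (y R^2 w \wedge z R^3 w)).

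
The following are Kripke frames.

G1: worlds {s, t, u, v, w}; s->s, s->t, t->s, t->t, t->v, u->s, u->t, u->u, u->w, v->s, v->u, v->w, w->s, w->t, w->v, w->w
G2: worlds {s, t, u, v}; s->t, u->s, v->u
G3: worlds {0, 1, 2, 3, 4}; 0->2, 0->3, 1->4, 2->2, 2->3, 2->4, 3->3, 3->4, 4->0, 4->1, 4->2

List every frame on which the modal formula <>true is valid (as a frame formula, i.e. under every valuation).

Frame correspondent (Sahlqvist): forall x exists y Rxy — i.e. seriality.
G1: ✓.
G2: fails — world t has no successor.
G3: ✓.

G1, G3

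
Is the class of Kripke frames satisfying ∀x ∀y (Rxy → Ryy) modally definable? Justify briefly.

Definable; □(□q → q) defines it

The condition is shift-reflexivity. A defining modal formula is □(□q → q).
Suppose □(□q→q) is valid. Take Rxy and set V(q)={w : Ryw}. Then at y, □q holds; since □(□q→q) at x, □q→q at y, so q at y, i.e. Ryy.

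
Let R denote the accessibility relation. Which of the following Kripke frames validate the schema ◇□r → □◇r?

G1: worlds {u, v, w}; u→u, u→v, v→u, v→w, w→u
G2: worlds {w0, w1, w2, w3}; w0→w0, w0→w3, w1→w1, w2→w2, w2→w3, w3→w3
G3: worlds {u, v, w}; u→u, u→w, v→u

The schema corresponds to convergence: ∀x ∀y ∀z (Rxy ∧ Rxz → ∃w (Ryw ∧ Rzw)).
G1: holds.
G2: holds.
G3: fails — Ruw and Ruw but w and w have no common successor.
Valid on: G1, G2.

G1, G2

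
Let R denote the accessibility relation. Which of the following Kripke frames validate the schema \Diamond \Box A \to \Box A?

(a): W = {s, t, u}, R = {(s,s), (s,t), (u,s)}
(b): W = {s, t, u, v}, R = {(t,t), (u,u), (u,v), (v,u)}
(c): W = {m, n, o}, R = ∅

(c)

Frame correspondent (Sahlqvist): \forall x \forall y \forall z (Rxy \wedge Rxz \to Ryz) — i.e. the Euclidean property.
(a): fails — Rst and Rss but not Rts.
(b): fails — Ruv and Ruv but not Rvv.
(c): condition met.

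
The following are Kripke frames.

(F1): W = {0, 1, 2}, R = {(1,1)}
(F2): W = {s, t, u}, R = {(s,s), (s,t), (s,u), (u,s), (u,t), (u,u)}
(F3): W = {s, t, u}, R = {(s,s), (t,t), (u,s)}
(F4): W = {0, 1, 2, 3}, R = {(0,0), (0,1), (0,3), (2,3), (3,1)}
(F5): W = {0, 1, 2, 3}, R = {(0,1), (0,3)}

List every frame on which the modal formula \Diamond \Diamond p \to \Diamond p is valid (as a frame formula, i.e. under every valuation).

This is the axiom for transitivity; its first-order frame correspondent is \forall x \forall y \forall z (Rxy \wedge Ryz \to Rxz).
(F1): ✓.
(F2): ✓.
(F3): ✓.
(F4): fails — R23 and R31 but not R21.
(F5): ✓.

(F1), (F2), (F3), (F5)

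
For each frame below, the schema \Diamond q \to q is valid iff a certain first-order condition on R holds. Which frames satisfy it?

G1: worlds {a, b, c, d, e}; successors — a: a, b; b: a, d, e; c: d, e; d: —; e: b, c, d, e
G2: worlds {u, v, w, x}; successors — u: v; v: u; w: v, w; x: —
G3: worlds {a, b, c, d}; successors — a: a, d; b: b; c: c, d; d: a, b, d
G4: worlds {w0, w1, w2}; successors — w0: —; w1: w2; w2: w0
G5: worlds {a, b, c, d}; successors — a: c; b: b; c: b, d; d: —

Frame correspondent (Sahlqvist): \forall x \forall y (xRy \to \exists w (y = w \wedge x = w)) — i.e. a generalized confluence (Geach) condition.
G1: fails — aRb but b ≠ a.
G2: fails — uRv but v ≠ u.
G3: fails — aRd but d ≠ a.
G4: fails — w1Rw2 but w2 ≠ w1.
G5: fails — aRc but c ≠ a.
Valid on no frame.

none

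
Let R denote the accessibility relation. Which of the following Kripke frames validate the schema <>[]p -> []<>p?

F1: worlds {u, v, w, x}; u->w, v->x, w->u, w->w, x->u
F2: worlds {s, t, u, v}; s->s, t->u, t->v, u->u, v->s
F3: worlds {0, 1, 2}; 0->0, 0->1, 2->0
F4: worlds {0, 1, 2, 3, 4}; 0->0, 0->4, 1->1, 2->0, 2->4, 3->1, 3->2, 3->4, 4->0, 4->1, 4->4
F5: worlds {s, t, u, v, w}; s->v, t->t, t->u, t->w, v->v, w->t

F1

Frame correspondent (Sahlqvist): forall x forall y forall z (Rxy & Rxz -> exists w (Ryw & Rzw)) — i.e. convergence.
F1: condition met.
F2: fails — Rtv and Rtu but v and u have no common successor.
F3: fails — R00 and R01 but 0 and 1 have no common successor.
F4: fails — R32 and R31 but 2 and 1 have no common successor.
F5: fails — Rtw and Rtu but w and u have no common successor.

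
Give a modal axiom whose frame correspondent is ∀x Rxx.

□ψ → ψ

A defining formula is □ψ → ψ (the T axiom).
Suppose □ψ→ψ is valid. At any x set V(ψ)={w : Rxw}. Then □ψ holds at x, so ψ holds at x, i.e. Rxx.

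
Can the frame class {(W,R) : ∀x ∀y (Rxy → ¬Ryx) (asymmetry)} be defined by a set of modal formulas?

No — not modally definable

Any modally definable frame class is closed under surjective bounded morphisms.
The 3-cycle (worlds a,b,c with a→b→c→a) is asymmetric. Mapping every world to a single reflexive point • is a surjective bounded morphism, and the reflexive point is not asymmetric (R•• but asymmetry requires ¬R••).
So the class is not modally definable.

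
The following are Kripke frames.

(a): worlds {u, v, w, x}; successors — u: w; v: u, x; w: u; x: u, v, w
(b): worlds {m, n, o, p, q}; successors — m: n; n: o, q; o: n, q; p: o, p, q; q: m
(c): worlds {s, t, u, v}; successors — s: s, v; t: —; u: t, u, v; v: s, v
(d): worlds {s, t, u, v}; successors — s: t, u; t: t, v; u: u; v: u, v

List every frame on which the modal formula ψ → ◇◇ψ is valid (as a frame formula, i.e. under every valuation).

(a)

Frame correspondent (Sahlqvist): ∀x ∃w (x = w ∧ xR²w) — i.e. a generalized confluence (Geach) condition.
(a): condition met.
(b): fails — at m but no w with m=w and mR²w.
(c): fails — at t but no w with t=w and tR²w.
(d): fails — at s but no w with s=w and sR²w.
Valid on: (a).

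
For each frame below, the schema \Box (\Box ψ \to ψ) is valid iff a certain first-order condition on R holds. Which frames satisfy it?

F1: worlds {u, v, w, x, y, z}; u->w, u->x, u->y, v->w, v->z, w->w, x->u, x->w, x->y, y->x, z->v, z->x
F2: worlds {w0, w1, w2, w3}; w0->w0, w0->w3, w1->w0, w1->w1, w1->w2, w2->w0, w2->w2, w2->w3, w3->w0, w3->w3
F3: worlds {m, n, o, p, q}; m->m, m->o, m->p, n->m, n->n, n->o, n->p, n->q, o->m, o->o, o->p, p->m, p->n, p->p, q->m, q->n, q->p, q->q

F2, F3

The schema corresponds to shift-reflexivity: \forall x \forall y (Rxy \to Ryy).
F1: fails — Ryx but not Rxx.
F2: ✓.
F3: ✓.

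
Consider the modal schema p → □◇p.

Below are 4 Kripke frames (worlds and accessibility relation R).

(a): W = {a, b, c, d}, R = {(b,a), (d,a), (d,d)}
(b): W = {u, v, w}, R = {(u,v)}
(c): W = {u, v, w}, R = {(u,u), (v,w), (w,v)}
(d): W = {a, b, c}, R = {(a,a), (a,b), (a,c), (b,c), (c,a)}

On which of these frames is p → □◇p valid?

This is the axiom for symmetry; its first-order frame correspondent is ∀x ∀y (Rxy → Ryx).
(a): fails — Rba but not Rab.
(b): fails — Ruv but not Rvu.
(c): condition met.
(d): fails — Rbc but not Rcb.
Valid on: (c).

(c)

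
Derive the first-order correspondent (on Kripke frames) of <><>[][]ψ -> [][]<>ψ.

This is a Sahlqvist (Geach-type) schema ◇^2□^2ψ → □^2◇^1ψ.
Minimal-valuation argument: fix x; take any y with xR^2y and any z with xR^2z. Set V(ψ) to the set of worlds R-reachable from y in exactly 2 steps. Then □^2ψ holds at y, so the antecedent holds at x; validity forces ◇^1ψ at z, giving a w with zR^1w and yR^2w.
First-order correspondent: forall x forall y forall z ((x R^2 y & x R^2 z) -> exists w (y R^2 w & zRw)).

forall x forall y forall z ((x R^2 y & x R^2 z) -> exists w (y R^2 w & zRw))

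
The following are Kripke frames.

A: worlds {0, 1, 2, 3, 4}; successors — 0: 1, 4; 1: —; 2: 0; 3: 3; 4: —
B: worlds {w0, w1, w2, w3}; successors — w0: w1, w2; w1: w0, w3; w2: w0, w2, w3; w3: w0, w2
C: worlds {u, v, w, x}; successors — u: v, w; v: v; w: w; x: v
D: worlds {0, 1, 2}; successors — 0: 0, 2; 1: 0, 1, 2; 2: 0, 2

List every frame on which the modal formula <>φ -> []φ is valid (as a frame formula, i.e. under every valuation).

Frame correspondent (Sahlqvist): forall x forall y forall z (Rxy & Rxz -> y = z) — i.e. partial functionality.
A: fails — 0 sees both 1 and 4.
B: fails — w0 sees both w1 and w2.
C: fails — u sees both v and w.
D: fails — 0 sees both 0 and 2.
Valid on no frame.

none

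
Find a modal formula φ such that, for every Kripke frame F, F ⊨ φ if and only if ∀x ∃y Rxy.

□s → ◇s

A defining formula is □s → ◇s (the D axiom).
Suppose □s→◇s is valid. At any x set V(s)=W. Then □s at x, so ◇s at x, so x has a successor.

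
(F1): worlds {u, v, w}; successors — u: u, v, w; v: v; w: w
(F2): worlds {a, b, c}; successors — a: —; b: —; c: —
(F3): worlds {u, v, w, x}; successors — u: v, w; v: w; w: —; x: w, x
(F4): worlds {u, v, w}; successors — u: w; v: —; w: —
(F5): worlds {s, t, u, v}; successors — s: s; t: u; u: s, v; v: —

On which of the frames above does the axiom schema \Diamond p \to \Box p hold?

This is the axiom for partial functionality; its first-order frame correspondent is \forall x \forall y \forall z (Rxy \wedge Rxz \to y = z).
(F1): fails — u sees both u and v.
(F2): satisfies the condition.
(F3): fails — u sees both v and w.
(F4): satisfies the condition.
(F5): fails — u sees both s and v.

(F2), (F4)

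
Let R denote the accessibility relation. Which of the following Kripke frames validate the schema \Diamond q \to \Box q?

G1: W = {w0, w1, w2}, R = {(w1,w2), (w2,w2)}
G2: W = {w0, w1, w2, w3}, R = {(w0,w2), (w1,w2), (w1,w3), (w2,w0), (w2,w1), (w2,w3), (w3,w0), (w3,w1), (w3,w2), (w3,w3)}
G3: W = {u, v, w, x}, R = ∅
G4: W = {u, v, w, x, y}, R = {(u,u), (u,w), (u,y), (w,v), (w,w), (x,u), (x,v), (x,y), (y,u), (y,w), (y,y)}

G1, G3

The schema corresponds to partial functionality: \forall x \forall y \forall z (Rxy \wedge Rxz \to y = z).
G1: holds.
G2: fails — w1 sees both w2 and w3.
G3: holds.
G4: fails — u sees both u and w.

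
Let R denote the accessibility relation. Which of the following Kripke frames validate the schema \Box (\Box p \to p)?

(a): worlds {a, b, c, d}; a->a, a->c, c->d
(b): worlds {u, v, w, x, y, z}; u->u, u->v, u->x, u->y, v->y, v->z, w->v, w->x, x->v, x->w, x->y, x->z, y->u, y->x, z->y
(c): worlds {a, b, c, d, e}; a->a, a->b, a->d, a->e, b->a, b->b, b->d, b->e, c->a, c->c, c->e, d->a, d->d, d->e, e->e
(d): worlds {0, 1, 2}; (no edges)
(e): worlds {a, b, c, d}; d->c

(c), (d)

Frame correspondent (Sahlqvist): \forall x \forall y (Rxy \to Ryy) — i.e. shift-reflexivity.
(a): fails — Rac but not Rcc.
(b): fails — Ruv but not Rvv.
(c): holds.
(d): holds.
(e): fails — Rdc but not Rcc.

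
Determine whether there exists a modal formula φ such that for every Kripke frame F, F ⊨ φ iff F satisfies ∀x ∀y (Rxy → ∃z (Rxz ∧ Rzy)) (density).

Yes — defined by □□p → □p

This is a Sahlqvist condition; the C4 axiom □□p → □p defines it.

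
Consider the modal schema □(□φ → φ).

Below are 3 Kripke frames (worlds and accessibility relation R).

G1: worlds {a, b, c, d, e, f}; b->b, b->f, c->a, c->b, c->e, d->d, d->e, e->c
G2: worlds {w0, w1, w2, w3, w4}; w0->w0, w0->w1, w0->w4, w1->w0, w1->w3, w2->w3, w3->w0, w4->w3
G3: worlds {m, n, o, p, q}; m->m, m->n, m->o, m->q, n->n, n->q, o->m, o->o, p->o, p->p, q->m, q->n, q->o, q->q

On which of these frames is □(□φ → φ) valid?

G3

Frame correspondent (Sahlqvist): ∀x ∀y (Rxy → Ryy) — i.e. shift-reflexivity.
G1: fails — Rbf but not Rff.
G2: fails — Rw0w4 but not Rw4w4.
G3: condition met.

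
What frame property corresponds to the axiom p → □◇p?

symmetry

Suppose p→□◇p is valid. Take Rxy and set V(p)={x}. Then p at x, so □◇p at x, so ◇p at y, so some z with Ryz has p; z=x, i.e. Ryx.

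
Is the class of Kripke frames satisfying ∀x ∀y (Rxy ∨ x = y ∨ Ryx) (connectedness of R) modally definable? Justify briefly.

No — not modally definable

Modal frame validity is preserved under disjoint unions.
Take 4 disjoint single-world reflexive frames: each is trivially connected, but their disjoint union has 4 worlds with no edge between distinct components, so it is not connected.
So the class is not modally definable.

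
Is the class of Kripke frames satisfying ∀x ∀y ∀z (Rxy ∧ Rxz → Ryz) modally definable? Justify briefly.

Yes — defined by ◇p → □◇p

The condition is the Euclidean property. A defining modal formula is ◇p → □◇p.
Suppose ◇p→□◇p is valid. Take Rxy, Rxz and set V(p)={y}. Then ◇p at x, so □◇p at x, so ◇p at z, so some w with Rzw has p; w=y, i.e. Rzy. By symmetry of the argument, Ryz.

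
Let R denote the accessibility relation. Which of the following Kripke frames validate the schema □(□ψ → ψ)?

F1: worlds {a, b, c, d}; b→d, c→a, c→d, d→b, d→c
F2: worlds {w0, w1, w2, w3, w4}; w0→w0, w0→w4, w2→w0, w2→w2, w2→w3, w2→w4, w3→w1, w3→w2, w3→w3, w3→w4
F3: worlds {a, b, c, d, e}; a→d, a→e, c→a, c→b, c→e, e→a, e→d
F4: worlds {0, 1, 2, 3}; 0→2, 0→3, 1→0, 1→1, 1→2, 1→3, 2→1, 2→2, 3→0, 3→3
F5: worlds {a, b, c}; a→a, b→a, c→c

F5

Frame correspondent (Sahlqvist): ∀x ∀y (Rxy → Ryy) — i.e. shift-reflexivity.
F1: fails — Rcd but not Rdd.
F2: fails — Rw0w4 but not Rw4w4.
F3: fails — Rea but not Raa.
F4: fails — R10 but not R00.
F5: ✓.
Valid on: F5.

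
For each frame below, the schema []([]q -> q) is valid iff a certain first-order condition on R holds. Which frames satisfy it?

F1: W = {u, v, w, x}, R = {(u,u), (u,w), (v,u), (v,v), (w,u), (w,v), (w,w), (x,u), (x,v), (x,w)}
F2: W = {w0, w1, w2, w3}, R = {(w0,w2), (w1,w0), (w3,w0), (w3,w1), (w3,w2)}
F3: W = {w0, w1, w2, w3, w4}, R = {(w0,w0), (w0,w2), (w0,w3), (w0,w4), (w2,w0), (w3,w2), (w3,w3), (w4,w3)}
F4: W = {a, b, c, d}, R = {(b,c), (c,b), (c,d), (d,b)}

Frame correspondent (Sahlqvist): forall x forall y (Rxy -> Ryy) — i.e. shift-reflexivity.
F1: satisfies the condition.
F2: fails — Rw1w0 but not Rw0w0.
F3: fails — Rw0w4 but not Rw4w4.
F4: fails — Rdb but not Rbb.

F1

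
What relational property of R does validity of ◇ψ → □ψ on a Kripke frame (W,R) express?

Suppose ◇ψ→□ψ is valid. Take Rxy, Rxz and set V(ψ)={y}. Then ◇ψ at x, so □ψ at x, so ψ at z, i.e. z=y.
Conversely, any frame satisfying ∀x ∀y ∀z (Rxy ∧ Rxz → y = z) validates the schema.
So the correspondent is partial functionality.

Partial functionality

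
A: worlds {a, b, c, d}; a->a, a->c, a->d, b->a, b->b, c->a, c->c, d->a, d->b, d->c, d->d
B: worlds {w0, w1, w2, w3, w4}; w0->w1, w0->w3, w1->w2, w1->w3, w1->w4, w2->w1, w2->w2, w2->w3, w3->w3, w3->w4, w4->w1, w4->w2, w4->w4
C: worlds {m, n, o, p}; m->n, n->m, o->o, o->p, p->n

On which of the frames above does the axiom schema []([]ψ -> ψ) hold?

A

Frame correspondent (Sahlqvist): forall x forall y (Rxy -> Ryy) — i.e. shift-reflexivity.
A: condition met.
B: fails — Rw4w1 but not Rw1w1.
C: fails — Rop but not Rpp.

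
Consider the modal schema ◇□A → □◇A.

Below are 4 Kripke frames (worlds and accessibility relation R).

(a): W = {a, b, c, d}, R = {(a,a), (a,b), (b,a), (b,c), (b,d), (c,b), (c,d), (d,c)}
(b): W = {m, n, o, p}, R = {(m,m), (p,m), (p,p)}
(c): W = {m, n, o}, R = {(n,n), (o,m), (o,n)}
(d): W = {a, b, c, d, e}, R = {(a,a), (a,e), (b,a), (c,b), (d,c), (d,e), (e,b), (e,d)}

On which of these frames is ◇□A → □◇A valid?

The schema corresponds to convergence: ∀x ∀y ∀z (Rxy ∧ Rxz → ∃w (Ryw ∧ Rzw)).
(a): fails — Rbc and Rbd but c and d have no common successor.
(b): ✓.
(c): fails — Rom and Rom but m and m have no common successor.
(d): fails — Rae and Raa but e and a have no common successor.

(b)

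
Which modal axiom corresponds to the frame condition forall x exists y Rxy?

□q → ◇q

A defining formula is □q → ◇q (the D axiom).
Suppose □q→◇q is valid. At any x set V(q)=W. Then □q at x, so ◇q at x, so x has a successor.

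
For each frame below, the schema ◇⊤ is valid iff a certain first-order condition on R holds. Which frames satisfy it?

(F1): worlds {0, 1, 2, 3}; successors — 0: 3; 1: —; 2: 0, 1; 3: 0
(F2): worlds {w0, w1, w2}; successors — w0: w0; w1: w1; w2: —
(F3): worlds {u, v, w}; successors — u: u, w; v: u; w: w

This is the axiom for seriality; its first-order frame correspondent is ∀x ∃y Rxy.
(F1): fails — world 1 has no successor.
(F2): fails — world w2 has no successor.
(F3): condition met.
Valid on: (F3).

(F3)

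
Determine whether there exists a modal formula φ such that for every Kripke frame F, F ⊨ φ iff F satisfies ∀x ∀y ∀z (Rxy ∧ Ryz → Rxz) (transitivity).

Yes, by □r → □□r

This is a Sahlqvist condition; the 4 axiom □r → □□r defines it.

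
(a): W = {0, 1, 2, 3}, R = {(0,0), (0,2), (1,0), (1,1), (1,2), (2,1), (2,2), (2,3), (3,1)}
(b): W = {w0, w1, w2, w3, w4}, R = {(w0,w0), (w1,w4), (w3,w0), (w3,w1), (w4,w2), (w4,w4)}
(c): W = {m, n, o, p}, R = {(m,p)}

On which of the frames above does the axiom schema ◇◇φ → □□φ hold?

(c)

The schema corresponds to a generalized confluence (Geach) condition: ∀x ∀y ∀z ((xR²y ∧ xR²z) → ∃w (y = w ∧ z = w)).
(a): fails — 0R²0, 0R²1 but 0 ≠ 1.
(b): fails — w1R²w2, w1R²w4 but w2 ≠ w4.
(c): satisfies the condition.
Valid on: (c).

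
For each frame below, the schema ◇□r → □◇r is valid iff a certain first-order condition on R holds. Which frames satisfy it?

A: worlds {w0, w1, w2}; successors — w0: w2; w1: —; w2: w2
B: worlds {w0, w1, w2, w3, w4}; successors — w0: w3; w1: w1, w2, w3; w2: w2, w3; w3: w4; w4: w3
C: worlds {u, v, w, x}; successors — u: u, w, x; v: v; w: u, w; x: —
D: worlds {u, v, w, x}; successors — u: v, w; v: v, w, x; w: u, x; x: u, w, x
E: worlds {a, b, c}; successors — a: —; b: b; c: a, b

This is the axiom for convergence; its first-order frame correspondent is ∀x ∀y ∀z (Rxy ∧ Rxz → ∃w (Ryw ∧ Rzw)).
A: satisfies the condition.
B: fails — Rw1w2 and Rw1w3 but w2 and w3 have no common successor.
C: fails — Ruw and Rux but w and x have no common successor.
D: fails — Rxw and Rxu but w and u have no common successor.
E: fails — Rca and Rca but a and a have no common successor.
Valid on: A.

A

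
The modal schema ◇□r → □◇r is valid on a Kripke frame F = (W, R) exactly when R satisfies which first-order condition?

Convergence

This schema is the .2 axiom.
Its frame correspondent is convergence — ∀x ∀y ∀z (Rxy ∧ Rxz → ∃w (Ryw ∧ Rzw)).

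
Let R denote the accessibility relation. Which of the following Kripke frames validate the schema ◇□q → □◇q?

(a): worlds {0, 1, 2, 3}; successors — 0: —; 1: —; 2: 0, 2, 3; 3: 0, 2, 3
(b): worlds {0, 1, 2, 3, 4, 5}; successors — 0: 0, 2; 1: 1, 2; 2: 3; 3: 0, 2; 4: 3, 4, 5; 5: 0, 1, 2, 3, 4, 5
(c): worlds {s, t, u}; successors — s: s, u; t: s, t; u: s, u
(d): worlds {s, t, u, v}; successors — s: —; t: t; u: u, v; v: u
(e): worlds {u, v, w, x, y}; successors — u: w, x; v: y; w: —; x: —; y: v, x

The schema corresponds to convergence: ∀x ∀y ∀z (Rxy ∧ Rxz → ∃w (Ryw ∧ Rzw)).
(a): fails — R23 and R20 but 3 and 0 have no common successor.
(b): fails — R00 and R02 but 0 and 2 have no common successor.
(c): condition met.
(d): condition met.
(e): fails — Ruw and Ruw but w and w have no common successor.
Valid on: (c), (d).

(c), (d)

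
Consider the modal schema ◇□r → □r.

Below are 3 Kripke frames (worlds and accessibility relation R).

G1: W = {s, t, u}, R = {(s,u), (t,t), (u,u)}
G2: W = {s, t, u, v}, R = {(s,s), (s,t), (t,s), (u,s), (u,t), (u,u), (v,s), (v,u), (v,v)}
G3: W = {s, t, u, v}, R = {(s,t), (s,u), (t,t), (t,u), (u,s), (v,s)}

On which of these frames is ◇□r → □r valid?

G1

The schema corresponds to the Euclidean property: ∀x ∀y ∀z (Rxy ∧ Rxz → Ryz).
G1: condition met.
G2: fails — Rst and Rst but not Rtt.
G3: fails — Rsu and Rsu but not Ruu.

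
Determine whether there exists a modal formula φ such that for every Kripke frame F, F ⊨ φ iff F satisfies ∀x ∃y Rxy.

Yes: it is seriality, defined by the D schema □q → ◇q.
Suppose □q→◇q is valid. At any x set V(q)=W. Then □q at x, so ◇q at x, so x has a successor.

Definable; □q → ◇q defines it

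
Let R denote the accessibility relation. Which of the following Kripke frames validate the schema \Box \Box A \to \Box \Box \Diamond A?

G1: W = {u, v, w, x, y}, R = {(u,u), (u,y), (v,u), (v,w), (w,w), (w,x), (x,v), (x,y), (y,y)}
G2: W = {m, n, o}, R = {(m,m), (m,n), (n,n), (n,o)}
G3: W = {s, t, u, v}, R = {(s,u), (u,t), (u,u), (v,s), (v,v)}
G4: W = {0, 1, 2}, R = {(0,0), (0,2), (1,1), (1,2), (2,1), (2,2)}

Frame correspondent (Sahlqvist): \forall x \forall z (x R^2 z \to \exists w (x R^2 w \wedge zRw)) — i.e. a generalized confluence (Geach) condition.
G1: holds.
G2: fails — mR²o but no w with mR²w and oRw.
G3: fails — sR²t but no w with sR²w and tRw.
G4: holds.

G1, G4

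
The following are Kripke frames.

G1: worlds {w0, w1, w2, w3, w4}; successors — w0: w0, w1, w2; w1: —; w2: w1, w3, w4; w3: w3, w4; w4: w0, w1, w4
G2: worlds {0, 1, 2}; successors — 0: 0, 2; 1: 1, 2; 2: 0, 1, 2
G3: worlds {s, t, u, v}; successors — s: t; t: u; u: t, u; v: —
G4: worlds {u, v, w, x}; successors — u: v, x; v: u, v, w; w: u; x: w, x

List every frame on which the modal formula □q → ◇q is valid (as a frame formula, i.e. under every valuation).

G2, G4

The schema corresponds to seriality: ∀x ∃y Rxy.
G1: fails — world w1 has no successor.
G2: ✓.
G3: fails — world v has no successor.
G4: ✓.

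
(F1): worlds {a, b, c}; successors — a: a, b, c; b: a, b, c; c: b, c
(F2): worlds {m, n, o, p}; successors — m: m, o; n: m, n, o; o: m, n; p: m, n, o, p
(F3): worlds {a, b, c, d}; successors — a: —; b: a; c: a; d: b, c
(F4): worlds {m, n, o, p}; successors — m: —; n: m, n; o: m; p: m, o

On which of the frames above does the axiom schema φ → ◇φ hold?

(F1)

This is the axiom for reflexivity; its first-order frame correspondent is ∀x Rxx.
(F1): holds.
(F2): fails — world o does not see itself.
(F3): fails — world a does not see itself.
(F4): fails — world m does not see itself.
Valid on: (F1).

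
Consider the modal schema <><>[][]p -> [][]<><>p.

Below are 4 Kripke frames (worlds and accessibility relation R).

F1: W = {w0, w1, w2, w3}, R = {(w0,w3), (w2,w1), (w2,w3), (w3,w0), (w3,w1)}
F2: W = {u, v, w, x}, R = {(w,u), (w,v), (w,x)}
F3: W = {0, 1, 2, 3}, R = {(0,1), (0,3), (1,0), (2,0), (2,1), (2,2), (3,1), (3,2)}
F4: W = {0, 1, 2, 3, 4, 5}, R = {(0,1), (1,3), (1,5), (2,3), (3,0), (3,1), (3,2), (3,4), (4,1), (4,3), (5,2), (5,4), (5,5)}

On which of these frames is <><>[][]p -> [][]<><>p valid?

Frame correspondent (Sahlqvist): forall x forall y forall z ((x R^2 y & x R^2 z) -> exists w (y R^2 w & z R^2 w)) — i.e. a generalized confluence (Geach) condition.
F1: fails — w0R²w0, w0R²w1 but no w with w0R²w and w1R²w.
F2: ✓.
F3: ✓.
F4: fails — 1R²0, 1R²2 but no w with 0R²w and 2R²w.

F2, F3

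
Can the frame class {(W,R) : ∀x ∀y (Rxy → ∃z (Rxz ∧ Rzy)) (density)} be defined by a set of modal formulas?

This is a Sahlqvist condition; the C4 axiom □□r → □r defines it.
Suppose □□r→□r is valid. Take Rxy and set V(r)={w : xR²w}. Then □□r at x, so □r at x, so r at y, i.e. ∃z(Rxz∧Rzy).

Definable; □□r → □r defines it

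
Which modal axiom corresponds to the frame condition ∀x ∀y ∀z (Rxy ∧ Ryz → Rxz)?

This is transitivity; the standard corresponding axiom is 4: □p → □□p.
Suppose □p→□□p is valid. Take Rxy, Ryz and set V(p)={w : Rxw}. Then □p at x, so □□p at x, so □p at y, so p at z, i.e. Rxz.

□p → □□p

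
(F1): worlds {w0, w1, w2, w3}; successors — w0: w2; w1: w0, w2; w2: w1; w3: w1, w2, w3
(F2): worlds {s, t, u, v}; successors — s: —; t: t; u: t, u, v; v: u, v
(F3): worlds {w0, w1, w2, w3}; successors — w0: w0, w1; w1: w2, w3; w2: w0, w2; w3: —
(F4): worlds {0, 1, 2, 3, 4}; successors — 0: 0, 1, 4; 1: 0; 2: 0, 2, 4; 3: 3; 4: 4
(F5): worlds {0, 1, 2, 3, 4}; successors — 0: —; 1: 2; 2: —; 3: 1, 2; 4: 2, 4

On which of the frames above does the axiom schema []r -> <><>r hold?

(F4)

The schema corresponds to a generalized confluence (Geach) condition: forall x exists w (xRw & x R^2 w).
(F1): fails — at w0 but no w with w0Rw and w0R²w.
(F2): fails — at s but no w with sRw and sR²w.
(F3): fails — at w3 but no w with w3Rw and w3R²w.
(F4): condition met.
(F5): fails — at 0 but no w with 0Rw and 0R²w.
Valid on: (F4).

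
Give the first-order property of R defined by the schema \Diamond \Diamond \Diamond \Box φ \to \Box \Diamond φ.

\forall x \forall y \forall z ((x R^3 y \wedge xRz) \to \exists w (yRw \wedge zRw))

This is a Sahlqvist (Geach-type) schema ◇^3□^1φ → □^1◇^1φ.
First-order correspondent: \forall x \forall y \forall z ((x R^3 y \wedge xRz) \to \exists w (yRw \wedge zRw)).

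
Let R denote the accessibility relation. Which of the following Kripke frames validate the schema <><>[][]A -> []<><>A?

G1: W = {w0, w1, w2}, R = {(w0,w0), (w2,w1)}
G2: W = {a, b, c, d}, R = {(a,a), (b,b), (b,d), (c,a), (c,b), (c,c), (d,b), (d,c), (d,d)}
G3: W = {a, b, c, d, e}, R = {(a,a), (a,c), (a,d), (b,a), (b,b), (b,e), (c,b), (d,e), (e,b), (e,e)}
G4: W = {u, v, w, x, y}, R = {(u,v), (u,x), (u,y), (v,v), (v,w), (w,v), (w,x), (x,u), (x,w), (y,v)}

G1, G3, G4

The schema corresponds to a generalized confluence (Geach) condition: forall x forall y forall z ((x R^2 y & xRz) -> exists w (y R^2 w & z R^2 w)).
G1: holds.
G2: fails — cR²a, cRb but no w with aR²w and bR²w.
G3: holds.
G4: holds.
Valid on: G1, G3, G4.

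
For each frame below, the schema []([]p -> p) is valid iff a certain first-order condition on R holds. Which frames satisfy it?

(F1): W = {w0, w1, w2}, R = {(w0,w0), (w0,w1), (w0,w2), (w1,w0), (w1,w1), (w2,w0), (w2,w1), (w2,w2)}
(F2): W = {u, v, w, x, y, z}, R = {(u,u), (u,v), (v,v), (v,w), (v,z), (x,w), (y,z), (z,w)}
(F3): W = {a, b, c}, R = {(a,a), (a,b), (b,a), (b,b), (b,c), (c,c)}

The schema corresponds to shift-reflexivity: forall x forall y (Rxy -> Ryy).
(F1): condition met.
(F2): fails — Rxw but not Rww.
(F3): condition met.
Valid on: (F1), (F3).

(F1), (F3)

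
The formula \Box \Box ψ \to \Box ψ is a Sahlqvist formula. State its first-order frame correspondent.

density: \forall x \forall y (Rxy \to \exists z (Rxz \wedge Rzy))

This is the C4 axiom.
It corresponds to density: \forall x \forall y (Rxy \to \exists z (Rxz \wedge Rzy)).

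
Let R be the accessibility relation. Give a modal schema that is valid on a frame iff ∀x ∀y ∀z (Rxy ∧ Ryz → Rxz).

A defining formula is □q → □□q (the 4 axiom).

□q → □□q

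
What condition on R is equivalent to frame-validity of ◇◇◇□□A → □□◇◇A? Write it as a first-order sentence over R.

∀x ∀y ∀z ((xR³y ∧ xR²z) → ∃w (yR²w ∧ zR²w))

This is a Sahlqvist (Geach-type) schema ◇^3□^2A → □^2◇^2A.
Minimal-valuation argument: fix x; take any y with xR^3y and any z with xR^2z. Set V(A) to the set of worlds R-reachable from y in exactly 2 steps. Then □^2A holds at y, so the antecedent holds at x; validity forces ◇^2A at z, giving a w with zR^2w and yR^2w.
First-order correspondent: ∀x ∀y ∀z ((xR³y ∧ xR²z) → ∃w (yR²w ∧ zR²w)).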